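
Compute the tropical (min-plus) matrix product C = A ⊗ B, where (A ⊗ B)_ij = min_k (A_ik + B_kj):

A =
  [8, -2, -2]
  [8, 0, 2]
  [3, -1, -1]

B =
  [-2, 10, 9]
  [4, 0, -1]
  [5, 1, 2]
A ⊗ B =
  [2, -2, -3]
  [4, 0, -1]
  [1, -1, -2]

Apply the min-plus product entry-by-entry:
  C[0][0] = min over k of (A[0][0] + B[0][0] = 8 + -2 = 6, A[0][1] + B[1][0] = -2 + 4 = 2, A[0][2] + B[2][0] = -2 + 5 = 3) = 2 (attained at k = 1)
  C[0][1] = min over k of (A[0][0] + B[0][1] = 8 + 10 = 18, A[0][1] + B[1][1] = -2 + 0 = -2, A[0][2] + B[2][1] = -2 + 1 = -1) = -2 (attained at k = 1)
  C[0][2] = min over k of (A[0][0] + B[0][2] = 8 + 9 = 17, A[0][1] + B[1][2] = -2 + -1 = -3, A[0][2] + B[2][2] = -2 + 2 = 0) = -3 (attained at k = 1)
  C[1][0] = min over k of (A[1][0] + B[0][0] = 8 + -2 = 6, A[1][1] + B[1][0] = 0 + 4 = 4, A[1][2] + B[2][0] = 2 + 5 = 7) = 4 (attained at k = 1)
  C[1][1] = min over k of (A[1][0] + B[0][1] = 8 + 10 = 18, A[1][1] + B[1][1] = 0 + 0 = 0, A[1][2] + B[2][1] = 2 + 1 = 3) = 0 (attained at k = 1)
  C[1][2] = min over k of (A[1][0] + B[0][2] = 8 + 9 = 17, A[1][1] + B[1][2] = 0 + -1 = -1, A[1][2] + B[2][2] = 2 + 2 = 4) = -1 (attained at k = 1)
  C[2][0] = min over k of (A[2][0] + B[0][0] = 3 + -2 = 1, A[2][1] + B[1][0] = -1 + 4 = 3, A[2][2] + B[2][0] = -1 + 5 = 4) = 1 (attained at k = 0)
  C[2][1] = min over k of (A[2][0] + B[0][1] = 3 + 10 = 13, A[2][1] + B[1][1] = -1 + 0 = -1, A[2][2] + B[2][1] = -1 + 1 = 0) = -1 (attained at k = 1)
  C[2][2] = min over k of (A[2][0] + B[0][2] = 3 + 9 = 12, A[2][1] + B[1][2] = -1 + -1 = -2, A[2][2] + B[2][2] = -1 + 2 = 1) = -2 (attained at k = 1)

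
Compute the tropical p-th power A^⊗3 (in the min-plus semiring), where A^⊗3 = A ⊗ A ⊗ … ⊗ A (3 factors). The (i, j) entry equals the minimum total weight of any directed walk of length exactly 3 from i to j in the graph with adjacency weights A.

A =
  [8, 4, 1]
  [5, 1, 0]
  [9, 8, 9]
A^⊗3 =
  [10, 6, 5]
  [7, 3, 2]
  [14, 10, 9]

Each entry (A^⊗3)_ij equals the minimum over all length-3 walks i = v_0 → v_1 → … → v_3 = j of Σ_t A[v_t][v_{t+1}]. For example, for (i, j) = (0, 2) we minimise over 9 possible intermediate vertex sequences; the minimum is 5, attained along the walk 0 → 1 → 1 → 2.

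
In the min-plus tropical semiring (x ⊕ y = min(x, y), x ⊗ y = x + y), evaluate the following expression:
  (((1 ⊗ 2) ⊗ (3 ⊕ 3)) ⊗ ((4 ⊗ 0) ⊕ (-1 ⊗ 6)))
(((1 ⊗ 2) ⊗ (3 ⊕ 3)) ⊗ ((4 ⊗ 0) ⊕ (-1 ⊗ 6))) = 10

Expand innermost to outermost. Recall ⊕ takes the minimum of its arguments and ⊗ takes their sum. Working out the expression (((1 ⊗ 2) ⊗ (3 ⊕ 3)) ⊗ ((4 ⊗ 0) ⊕ (-1 ⊗ 6))) gives 10.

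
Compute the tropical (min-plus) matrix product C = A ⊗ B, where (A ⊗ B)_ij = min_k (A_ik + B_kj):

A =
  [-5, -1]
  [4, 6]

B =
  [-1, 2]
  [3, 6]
A ⊗ B =
  [-6, -3]
  [3, 6]

Apply the min-plus product entry-by-entry:
  C[0][0] = min over k of (A[0][0] + B[0][0] = -5 + -1 = -6, A[0][1] + B[1][0] = -1 + 3 = 2) = -6 (attained at k = 0)
  C[0][1] = min over k of (A[0][0] + B[0][1] = -5 + 2 = -3, A[0][1] + B[1][1] = -1 + 6 = 5) = -3 (attained at k = 0)
  C[1][0] = min over k of (A[1][0] + B[0][0] = 4 + -1 = 3, A[1][1] + B[1][0] = 6 + 3 = 9) = 3 (attained at k = 0)
  C[1][1] = min over k of (A[1][0] + B[0][1] = 4 + 2 = 6, A[1][1] + B[1][1] = 6 + 6 = 12) = 6 (attained at k = 0)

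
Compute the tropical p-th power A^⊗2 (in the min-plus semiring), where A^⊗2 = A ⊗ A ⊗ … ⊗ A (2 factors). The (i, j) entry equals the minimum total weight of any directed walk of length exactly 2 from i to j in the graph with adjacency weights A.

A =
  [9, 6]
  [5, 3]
A^⊗2 =
  [11, 9]
  [8, 6]

Each entry (A^⊗2)_ij equals the minimum over all length-2 walks i = v_0 → v_1 → … → v_2 = j of Σ_t A[v_t][v_{t+1}]. For example, for (i, j) = (0, 1) we minimise over 2 possible intermediate vertex sequences; the minimum is 9, attained along the walk 0 → 1 → 1.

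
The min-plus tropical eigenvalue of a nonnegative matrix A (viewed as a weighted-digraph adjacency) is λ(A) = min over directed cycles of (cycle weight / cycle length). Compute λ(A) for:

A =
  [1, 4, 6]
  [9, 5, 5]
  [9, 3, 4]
λ(A) = 1

Enumerate directed cycles and compute their means (weight / length). Sample:
  cycle 0 → 0: weight = 1, length = 1, mean = 1/1 ≈ 1.000
  cycle 1 → 1: weight = 5, length = 1, mean = 5/1 ≈ 5.000
  cycle 2 → 2: weight = 4, length = 1, mean = 4/1 ≈ 4.000
  cycle 0 → 1 → 0: weight = 13, length = 2, mean = 13/2 ≈ 6.500
  cycle 0 → 2 → 0: weight = 15, length = 2, mean = 15/2 ≈ 7.500
  cycle 1 → 0 → 1: weight = 13, length = 2, mean = 13/2 ≈ 6.500
Minimum mean = 1.000, attained e.g. along the cycle 0 → 0 with weight 1 and length 1. So λ(A) = 1/1 = 1.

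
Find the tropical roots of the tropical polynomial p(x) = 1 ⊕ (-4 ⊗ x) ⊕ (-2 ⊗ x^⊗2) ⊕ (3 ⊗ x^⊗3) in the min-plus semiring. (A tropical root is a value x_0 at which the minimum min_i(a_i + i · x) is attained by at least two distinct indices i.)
Roots: {-5, -2, 5}

Each tropical root is a break point of the lower envelope of the lines y = a_i + i · x (there are 4 lines, with slopes 0, 1, ..., 3). Only the lines that attain the minimum somewhere contribute to roots; other lines are dominated. Here the surviving (envelope) indices are i = 3, i = 2, i = 1, i = 0.
Intersections between consecutive envelope lines give the roots: for adjacent envelope indices i < j the intersection is x = (a_i − a_j) / (j − i). Reading off the sorted break points: {-5, -2, 5}.
Verification: at each break x_0, at least two indices attain the minimum of min_i(a_i + i · x_0).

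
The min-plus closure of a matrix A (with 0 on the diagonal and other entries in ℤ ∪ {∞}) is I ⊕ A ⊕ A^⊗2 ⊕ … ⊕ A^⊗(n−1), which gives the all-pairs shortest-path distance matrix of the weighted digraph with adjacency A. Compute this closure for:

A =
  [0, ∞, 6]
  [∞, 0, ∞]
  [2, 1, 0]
Closure =
  [0, 7, 6]
  [∞, 0, ∞]
  [2, 1, 0]

This is the Floyd-Warshall all-pairs shortest-path computation. For each intermediate vertex k = 0, 1, …, 2, update dist[i][j] ← min(dist[i][j], dist[i][k] + dist[k][j]). The final matrix gives, for each (i, j), the minimum total weight of any directed path from i to j (possibly empty when i = j).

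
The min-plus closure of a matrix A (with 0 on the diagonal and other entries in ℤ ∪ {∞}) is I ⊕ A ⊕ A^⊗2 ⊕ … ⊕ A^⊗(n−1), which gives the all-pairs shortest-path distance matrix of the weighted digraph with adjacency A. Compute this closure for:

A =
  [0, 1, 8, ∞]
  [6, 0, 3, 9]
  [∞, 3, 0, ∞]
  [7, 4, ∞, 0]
Closure =
  [0, 1, 4, 10]
  [6, 0, 3, 9]
  [9, 3, 0, 12]
  [7, 4, 7, 0]

This is the Floyd-Warshall all-pairs shortest-path computation. For each intermediate vertex k = 0, 1, …, 3, update dist[i][j] ← min(dist[i][j], dist[i][k] + dist[k][j]). The final matrix gives, for each (i, j), the minimum total weight of any directed path from i to j (possibly empty when i = j).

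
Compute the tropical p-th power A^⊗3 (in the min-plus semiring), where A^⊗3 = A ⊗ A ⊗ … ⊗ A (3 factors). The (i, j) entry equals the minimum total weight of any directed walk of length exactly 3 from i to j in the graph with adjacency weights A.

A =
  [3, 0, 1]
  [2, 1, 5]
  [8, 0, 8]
A^⊗3 =
  [3, 2, 3]
  [4, 3, 4]
  [3, 2, 3]

Each entry (A^⊗3)_ij equals the minimum over all length-3 walks i = v_0 → v_1 → … → v_3 = j of Σ_t A[v_t][v_{t+1}]. For example, for (i, j) = (0, 2) we minimise over 9 possible intermediate vertex sequences; the minimum is 3, attained along the walk 0 → 1 → 0 → 2.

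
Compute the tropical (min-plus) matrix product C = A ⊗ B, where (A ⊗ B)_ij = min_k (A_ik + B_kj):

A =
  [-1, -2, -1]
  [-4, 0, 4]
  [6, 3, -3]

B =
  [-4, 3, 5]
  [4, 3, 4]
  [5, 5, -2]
A ⊗ B =
  [-5, 1, -3]
  [-8, -1, 1]
  [2, 2, -5]

Apply the min-plus product entry-by-entry:
  C[0][0] = min over k of (A[0][0] + B[0][0] = -1 + -4 = -5, A[0][1] + B[1][0] = -2 + 4 = 2, A[0][2] + B[2][0] = -1 + 5 = 4) = -5 (attained at k = 0)
  C[0][1] = min over k of (A[0][0] + B[0][1] = -1 + 3 = 2, A[0][1] + B[1][1] = -2 + 3 = 1, A[0][2] + B[2][1] = -1 + 5 = 4) = 1 (attained at k = 1)
  C[0][2] = min over k of (A[0][0] + B[0][2] = -1 + 5 = 4, A[0][1] + B[1][2] = -2 + 4 = 2, A[0][2] + B[2][2] = -1 + -2 = -3) = -3 (attained at k = 2)
  C[1][0] = min over k of (A[1][0] + B[0][0] = -4 + -4 = -8, A[1][1] + B[1][0] = 0 + 4 = 4, A[1][2] + B[2][0] = 4 + 5 = 9) = -8 (attained at k = 0)
  C[1][1] = min over k of (A[1][0] + B[0][1] = -4 + 3 = -1, A[1][1] + B[1][1] = 0 + 3 = 3, A[1][2] + B[2][1] = 4 + 5 = 9) = -1 (attained at k = 0)
  C[1][2] = min over k of (A[1][0] + B[0][2] = -4 + 5 = 1, A[1][1] + B[1][2] = 0 + 4 = 4, A[1][2] + B[2][2] = 4 + -2 = 2) = 1 (attained at k = 0)
  C[2][0] = min over k of (A[2][0] + B[0][0] = 6 + -4 = 2, A[2][1] + B[1][0] = 3 + 4 = 7, A[2][2] + B[2][0] = -3 + 5 = 2) = 2 (attained at k = 0)
  C[2][1] = min over k of (A[2][0] + B[0][1] = 6 + 3 = 9, A[2][1] + B[1][1] = 3 + 3 = 6, A[2][2] + B[2][1] = -3 + 5 = 2) = 2 (attained at k = 2)
  C[2][2] = min over k of (A[2][0] + B[0][2] = 6 + 5 = 11, A[2][1] + B[1][2] = 3 + 4 = 7, A[2][2] + B[2][2] = -3 + -2 = -5) = -5 (attained at k = 2)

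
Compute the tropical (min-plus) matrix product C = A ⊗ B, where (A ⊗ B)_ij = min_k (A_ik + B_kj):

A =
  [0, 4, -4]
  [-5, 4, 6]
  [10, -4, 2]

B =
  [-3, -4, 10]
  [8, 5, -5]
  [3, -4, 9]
A ⊗ B =
  [-3, -8, -1]
  [-8, -9, -1]
  [4, -2, -9]

Apply the min-plus product entry-by-entry:
  C[0][0] = min over k of (A[0][0] + B[0][0] = 0 + -3 = -3, A[0][1] + B[1][0] = 4 + 8 = 12, A[0][2] + B[2][0] = -4 + 3 = -1) = -3 (attained at k = 0)
  C[0][1] = min over k of (A[0][0] + B[0][1] = 0 + -4 = -4, A[0][1] + B[1][1] = 4 + 5 = 9, A[0][2] + B[2][1] = -4 + -4 = -8) = -8 (attained at k = 2)
  C[0][2] = min over k of (A[0][0] + B[0][2] = 0 + 10 = 10, A[0][1] + B[1][2] = 4 + -5 = -1, A[0][2] + B[2][2] = -4 + 9 = 5) = -1 (attained at k = 1)
  C[1][0] = min over k of (A[1][0] + B[0][0] = -5 + -3 = -8, A[1][1] + B[1][0] = 4 + 8 = 12, A[1][2] + B[2][0] = 6 + 3 = 9) = -8 (attained at k = 0)
  C[1][1] = min over k of (A[1][0] + B[0][1] = -5 + -4 = -9, A[1][1] + B[1][1] = 4 + 5 = 9, A[1][2] + B[2][1] = 6 + -4 = 2) = -9 (attained at k = 0)
  C[1][2] = min over k of (A[1][0] + B[0][2] = -5 + 10 = 5, A[1][1] + B[1][2] = 4 + -5 = -1, A[1][2] + B[2][2] = 6 + 9 = 15) = -1 (attained at k = 1)
  C[2][0] = min over k of (A[2][0] + B[0][0] = 10 + -3 = 7, A[2][1] + B[1][0] = -4 + 8 = 4, A[2][2] + B[2][0] = 2 + 3 = 5) = 4 (attained at k = 1)
  C[2][1] = min over k of (A[2][0] + B[0][1] = 10 + -4 = 6, A[2][1] + B[1][1] = -4 + 5 = 1, A[2][2] + B[2][1] = 2 + -4 = -2) = -2 (attained at k = 2)
  C[2][2] = min over k of (A[2][0] + B[0][2] = 10 + 10 = 20, A[2][1] + B[1][2] = -4 + -5 = -9, A[2][2] + B[2][2] = 2 + 9 = 11) = -9 (attained at k = 1)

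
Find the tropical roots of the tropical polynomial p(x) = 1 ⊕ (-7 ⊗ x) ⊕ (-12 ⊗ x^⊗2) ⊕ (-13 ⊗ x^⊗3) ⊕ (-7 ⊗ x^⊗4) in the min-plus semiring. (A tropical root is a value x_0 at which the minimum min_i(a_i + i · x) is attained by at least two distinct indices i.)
Roots: {-6, 1, 5, 8}

Each tropical root is a break point of the lower envelope of the lines y = a_i + i · x (there are 5 lines, with slopes 0, 1, ..., 4). Only the lines that attain the minimum somewhere contribute to roots; other lines are dominated. Here the surviving (envelope) indices are i = 4, i = 3, i = 2, i = 1, i = 0.
Intersections between consecutive envelope lines give the roots: for adjacent envelope indices i < j the intersection is x = (a_i − a_j) / (j − i). Reading off the sorted break points: {-6, 1, 5, 8}.
Verification: at each break x_0, at least two indices attain the minimum of min_i(a_i + i · x_0).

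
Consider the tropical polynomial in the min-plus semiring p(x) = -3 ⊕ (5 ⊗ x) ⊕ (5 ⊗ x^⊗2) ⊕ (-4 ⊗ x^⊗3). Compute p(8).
p(8) = -3

A tropical monomial a ⊗ x^⊗i evaluates to a + i · x. Evaluating each term at x = 8:
  Term 0 contributes -3 + 0 · 8 = -3
  Term 1 contributes 5 + 1 · 8 = 13
  Term 2 contributes 5 + 2 · 8 = 21
  Term 3 contributes -4 + 3 · 8 = 20
p(8) = ⊕ of these = min[-3, 13, 21, 20] = -3.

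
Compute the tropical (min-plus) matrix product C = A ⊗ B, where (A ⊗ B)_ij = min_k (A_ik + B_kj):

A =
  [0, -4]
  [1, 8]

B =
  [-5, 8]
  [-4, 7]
A ⊗ B =
  [-8, 3]
  [-4, 9]

Apply the min-plus product entry-by-entry:
  C[0][0] = min over k of (A[0][0] + B[0][0] = 0 + -5 = -5, A[0][1] + B[1][0] = -4 + -4 = -8) = -8 (attained at k = 1)
  C[0][1] = min over k of (A[0][0] + B[0][1] = 0 + 8 = 8, A[0][1] + B[1][1] = -4 + 7 = 3) = 3 (attained at k = 1)
  C[1][0] = min over k of (A[1][0] + B[0][0] = 1 + -5 = -4, A[1][1] + B[1][0] = 8 + -4 = 4) = -4 (attained at k = 0)
  C[1][1] = min over k of (A[1][0] + B[0][1] = 1 + 8 = 9, A[1][1] + B[1][1] = 8 + 7 = 15) = 9 (attained at k = 0)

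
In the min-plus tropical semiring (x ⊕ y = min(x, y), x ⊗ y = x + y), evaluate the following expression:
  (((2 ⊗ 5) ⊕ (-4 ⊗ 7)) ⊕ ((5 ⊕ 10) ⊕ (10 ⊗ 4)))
(((2 ⊗ 5) ⊕ (-4 ⊗ 7)) ⊕ ((5 ⊕ 10) ⊕ (10 ⊗ 4))) = 3

Expand innermost to outermost. Recall ⊕ takes the minimum of its arguments and ⊗ takes their sum. Working out the expression (((2 ⊗ 5) ⊕ (-4 ⊗ 7)) ⊕ ((5 ⊕ 10) ⊕ (10 ⊗ 4))) gives 3.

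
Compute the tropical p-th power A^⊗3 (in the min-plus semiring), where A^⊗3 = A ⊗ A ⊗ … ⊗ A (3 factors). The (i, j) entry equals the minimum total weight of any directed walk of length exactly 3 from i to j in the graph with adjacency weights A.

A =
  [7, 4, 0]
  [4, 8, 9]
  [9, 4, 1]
A^⊗3 =
  [8, 5, 2]
  [12, 8, 5]
  [9, 6, 3]

Each entry (A^⊗3)_ij equals the minimum over all length-3 walks i = v_0 → v_1 → … → v_3 = j of Σ_t A[v_t][v_{t+1}]. For example, for (i, j) = (0, 2) we minimise over 9 possible intermediate vertex sequences; the minimum is 2, attained along the walk 0 → 2 → 2 → 2.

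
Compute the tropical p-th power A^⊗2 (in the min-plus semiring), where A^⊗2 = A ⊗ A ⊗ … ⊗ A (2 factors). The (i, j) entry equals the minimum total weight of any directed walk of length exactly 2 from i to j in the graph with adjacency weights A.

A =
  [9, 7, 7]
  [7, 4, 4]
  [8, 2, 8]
A^⊗2 =
  [14, 9, 11]
  [11, 6, 8]
  [9, 6, 6]

Each entry (A^⊗2)_ij equals the minimum over all length-2 walks i = v_0 → v_1 → … → v_2 = j of Σ_t A[v_t][v_{t+1}]. For example, for (i, j) = (0, 2) we minimise over 3 possible intermediate vertex sequences; the minimum is 11, attained along the walk 0 → 1 → 2.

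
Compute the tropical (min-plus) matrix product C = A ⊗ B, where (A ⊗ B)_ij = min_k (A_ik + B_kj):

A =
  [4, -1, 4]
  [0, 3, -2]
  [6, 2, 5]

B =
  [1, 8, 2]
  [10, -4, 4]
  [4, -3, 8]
A ⊗ B =
  [5, -5, 3]
  [1, -5, 2]
  [7, -2, 6]

Apply the min-plus product entry-by-entry:
  C[0][0] = min over k of (A[0][0] + B[0][0] = 4 + 1 = 5, A[0][1] + B[1][0] = -1 + 10 = 9, A[0][2] + B[2][0] = 4 + 4 = 8) = 5 (attained at k = 0)
  C[0][1] = min over k of (A[0][0] + B[0][1] = 4 + 8 = 12, A[0][1] + B[1][1] = -1 + -4 = -5, A[0][2] + B[2][1] = 4 + -3 = 1) = -5 (attained at k = 1)
  C[0][2] = min over k of (A[0][0] + B[0][2] = 4 + 2 = 6, A[0][1] + B[1][2] = -1 + 4 = 3, A[0][2] + B[2][2] = 4 + 8 = 12) = 3 (attained at k = 1)
  C[1][0] = min over k of (A[1][0] + B[0][0] = 0 + 1 = 1, A[1][1] + B[1][0] = 3 + 10 = 13, A[1][2] + B[2][0] = -2 + 4 = 2) = 1 (attained at k = 0)
  C[1][1] = min over k of (A[1][0] + B[0][1] = 0 + 8 = 8, A[1][1] + B[1][1] = 3 + -4 = -1, A[1][2] + B[2][1] = -2 + -3 = -5) = -5 (attained at k = 2)
  C[1][2] = min over k of (A[1][0] + B[0][2] = 0 + 2 = 2, A[1][1] + B[1][2] = 3 + 4 = 7, A[1][2] + B[2][2] = -2 + 8 = 6) = 2 (attained at k = 0)
  C[2][0] = min over k of (A[2][0] + B[0][0] = 6 + 1 = 7, A[2][1] + B[1][0] = 2 + 10 = 12, A[2][2] + B[2][0] = 5 + 4 = 9) = 7 (attained at k = 0)
  C[2][1] = min over k of (A[2][0] + B[0][1] = 6 + 8 = 14, A[2][1] + B[1][1] = 2 + -4 = -2, A[2][2] + B[2][1] = 5 + -3 = 2) = -2 (attained at k = 1)
  C[2][2] = min over k of (A[2][0] + B[0][2] = 6 + 2 = 8, A[2][1] + B[1][2] = 2 + 4 = 6, A[2][2] + B[2][2] = 5 + 8 = 13) = 6 (attained at k = 1)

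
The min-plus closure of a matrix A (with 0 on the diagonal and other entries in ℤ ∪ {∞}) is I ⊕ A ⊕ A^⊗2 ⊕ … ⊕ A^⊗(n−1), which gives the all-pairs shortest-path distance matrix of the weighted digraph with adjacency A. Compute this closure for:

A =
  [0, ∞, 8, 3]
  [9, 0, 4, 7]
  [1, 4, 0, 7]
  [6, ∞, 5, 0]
Closure =
  [0, 12, 8, 3]
  [5, 0, 4, 7]
  [1, 4, 0, 4]
  [6, 9, 5, 0]

This is the Floyd-Warshall all-pairs shortest-path computation. For each intermediate vertex k = 0, 1, …, 3, update dist[i][j] ← min(dist[i][j], dist[i][k] + dist[k][j]). The final matrix gives, for each (i, j), the minimum total weight of any directed path from i to j (possibly empty when i = j).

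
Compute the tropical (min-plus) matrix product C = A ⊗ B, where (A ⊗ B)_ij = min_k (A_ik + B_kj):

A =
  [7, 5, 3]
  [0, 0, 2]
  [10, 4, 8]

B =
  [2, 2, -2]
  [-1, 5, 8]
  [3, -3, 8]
A ⊗ B =
  [4, 0, 5]
  [-1, -1, -2]
  [3, 5, 8]

Apply the min-plus product entry-by-entry:
  C[0][0] = min over k of (A[0][0] + B[0][0] = 7 + 2 = 9, A[0][1] + B[1][0] = 5 + -1 = 4, A[0][2] + B[2][0] = 3 + 3 = 6) = 4 (attained at k = 1)
  C[0][1] = min over k of (A[0][0] + B[0][1] = 7 + 2 = 9, A[0][1] + B[1][1] = 5 + 5 = 10, A[0][2] + B[2][1] = 3 + -3 = 0) = 0 (attained at k = 2)
  C[0][2] = min over k of (A[0][0] + B[0][2] = 7 + -2 = 5, A[0][1] + B[1][2] = 5 + 8 = 13, A[0][2] + B[2][2] = 3 + 8 = 11) = 5 (attained at k = 0)
  C[1][0] = min over k of (A[1][0] + B[0][0] = 0 + 2 = 2, A[1][1] + B[1][0] = 0 + -1 = -1, A[1][2] + B[2][0] = 2 + 3 = 5) = -1 (attained at k = 1)
  C[1][1] = min over k of (A[1][0] + B[0][1] = 0 + 2 = 2, A[1][1] + B[1][1] = 0 + 5 = 5, A[1][2] + B[2][1] = 2 + -3 = -1) = -1 (attained at k = 2)
  C[1][2] = min over k of (A[1][0] + B[0][2] = 0 + -2 = -2, A[1][1] + B[1][2] = 0 + 8 = 8, A[1][2] + B[2][2] = 2 + 8 = 10) = -2 (attained at k = 0)
  C[2][0] = min over k of (A[2][0] + B[0][0] = 10 + 2 = 12, A[2][1] + B[1][0] = 4 + -1 = 3, A[2][2] + B[2][0] = 8 + 3 = 11) = 3 (attained at k = 1)
  C[2][1] = min over k of (A[2][0] + B[0][1] = 10 + 2 = 12, A[2][1] + B[1][1] = 4 + 5 = 9, A[2][2] + B[2][1] = 8 + -3 = 5) = 5 (attained at k = 2)
  C[2][2] = min over k of (A[2][0] + B[0][2] = 10 + -2 = 8, A[2][1] + B[1][2] = 4 + 8 = 12, A[2][2] + B[2][2] = 8 + 8 = 16) = 8 (attained at k = 0)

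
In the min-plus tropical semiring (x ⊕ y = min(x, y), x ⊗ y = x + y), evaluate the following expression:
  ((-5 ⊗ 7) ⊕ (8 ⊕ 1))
((-5 ⊗ 7) ⊕ (8 ⊕ 1)) = 1

Expand innermost to outermost. Recall ⊕ takes the minimum of its arguments and ⊗ takes their sum. Working out the expression ((-5 ⊗ 7) ⊕ (8 ⊕ 1)) gives 1.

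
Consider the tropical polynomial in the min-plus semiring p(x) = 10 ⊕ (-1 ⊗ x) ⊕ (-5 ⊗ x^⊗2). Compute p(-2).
p(-2) = -9

A tropical monomial a ⊗ x^⊗i evaluates to a + i · x. Evaluating each term at x = -2:
  Term 0 contributes 10 + 0 · -2 = 10
  Term 1 contributes -1 + 1 · -2 = -3
  Term 2 contributes -5 + 2 · -2 = -9
p(-2) = ⊕ of these = min[10, -3, -9] = -9.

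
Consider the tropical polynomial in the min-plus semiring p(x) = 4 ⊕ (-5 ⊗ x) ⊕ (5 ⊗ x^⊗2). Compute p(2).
p(2) = -3

A tropical monomial a ⊗ x^⊗i evaluates to a + i · x. Evaluating each term at x = 2:
  Term 0 contributes 4 + 0 · 2 = 4
  Term 1 contributes -5 + 1 · 2 = -3
  Term 2 contributes 5 + 2 · 2 = 9
p(2) = ⊕ of these = min[4, -3, 9] = -3.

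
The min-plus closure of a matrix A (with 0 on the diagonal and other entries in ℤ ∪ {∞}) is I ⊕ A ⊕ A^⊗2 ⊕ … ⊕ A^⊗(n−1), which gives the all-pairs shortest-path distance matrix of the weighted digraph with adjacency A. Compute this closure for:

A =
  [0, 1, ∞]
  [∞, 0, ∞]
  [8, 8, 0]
Closure =
  [0, 1, ∞]
  [∞, 0, ∞]
  [8, 8, 0]

This is the Floyd-Warshall all-pairs shortest-path computation. For each intermediate vertex k = 0, 1, …, 2, update dist[i][j] ← min(dist[i][j], dist[i][k] + dist[k][j]). The final matrix gives, for each (i, j), the minimum total weight of any directed path from i to j (possibly empty when i = j).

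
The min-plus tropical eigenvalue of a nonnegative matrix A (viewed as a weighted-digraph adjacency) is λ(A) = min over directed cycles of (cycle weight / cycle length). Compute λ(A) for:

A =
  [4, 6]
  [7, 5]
λ(A) = 4

Enumerate directed cycles and compute their means (weight / length). Sample:
  cycle 0 → 0: weight = 4, length = 1, mean = 4/1 ≈ 4.000
  cycle 1 → 1: weight = 5, length = 1, mean = 5/1 ≈ 5.000
  cycle 0 → 1 → 0: weight = 13, length = 2, mean = 13/2 ≈ 6.500
  cycle 1 → 0 → 1: weight = 13, length = 2, mean = 13/2 ≈ 6.500
Minimum mean = 4.000, attained e.g. along the cycle 0 → 0 with weight 4 and length 1. So λ(A) = 4/1 = 4.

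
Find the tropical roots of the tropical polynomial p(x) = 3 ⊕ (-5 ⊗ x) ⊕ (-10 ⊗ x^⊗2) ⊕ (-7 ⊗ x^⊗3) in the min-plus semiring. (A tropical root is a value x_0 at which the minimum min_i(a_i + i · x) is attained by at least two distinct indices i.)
Roots: {-3, 5, 8}

Each tropical root is a break point of the lower envelope of the lines y = a_i + i · x (there are 4 lines, with slopes 0, 1, ..., 3). Only the lines that attain the minimum somewhere contribute to roots; other lines are dominated. Here the surviving (envelope) indices are i = 3, i = 2, i = 1, i = 0.
Intersections between consecutive envelope lines give the roots: for adjacent envelope indices i < j the intersection is x = (a_i − a_j) / (j − i). Reading off the sorted break points: {-3, 5, 8}.
Verification: at each break x_0, at least two indices attain the minimum of min_i(a_i + i · x_0).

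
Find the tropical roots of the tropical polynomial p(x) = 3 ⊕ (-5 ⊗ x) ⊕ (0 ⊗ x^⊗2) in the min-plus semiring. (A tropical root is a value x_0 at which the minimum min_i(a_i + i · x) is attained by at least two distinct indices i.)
Roots: {-5, 8}

Each tropical root is a break point of the lower envelope of the lines y = a_i + i · x (there are 3 lines, with slopes 0, 1, ..., 2). Only the lines that attain the minimum somewhere contribute to roots; other lines are dominated. Here the surviving (envelope) indices are i = 2, i = 1, i = 0.
Intersections between consecutive envelope lines give the roots: for adjacent envelope indices i < j the intersection is x = (a_i − a_j) / (j − i). Reading off the sorted break points: {-5, 8}.
Verification: at each break x_0, at least two indices attain the minimum of min_i(a_i + i · x_0).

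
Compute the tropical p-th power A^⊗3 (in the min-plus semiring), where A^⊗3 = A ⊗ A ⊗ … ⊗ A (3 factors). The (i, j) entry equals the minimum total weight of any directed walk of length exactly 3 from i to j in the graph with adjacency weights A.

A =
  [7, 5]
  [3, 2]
A^⊗3 =
  [10, 9]
  [7, 6]

Each entry (A^⊗3)_ij equals the minimum over all length-3 walks i = v_0 → v_1 → … → v_3 = j of Σ_t A[v_t][v_{t+1}]. For example, for (i, j) = (0, 1) we minimise over 4 possible intermediate vertex sequences; the minimum is 9, attained along the walk 0 → 1 → 1 → 1.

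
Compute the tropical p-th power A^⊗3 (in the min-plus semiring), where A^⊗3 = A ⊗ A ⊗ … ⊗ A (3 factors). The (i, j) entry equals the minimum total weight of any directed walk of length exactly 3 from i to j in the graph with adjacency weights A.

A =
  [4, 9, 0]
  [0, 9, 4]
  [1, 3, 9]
A^⊗3 =
  [3, 7, 1]
  [1, 3, 4]
  [2, 4, 3]

Each entry (A^⊗3)_ij equals the minimum over all length-3 walks i = v_0 → v_1 → … → v_3 = j of Σ_t A[v_t][v_{t+1}]. For example, for (i, j) = (0, 2) we minimise over 9 possible intermediate vertex sequences; the minimum is 1, attained along the walk 0 → 2 → 0 → 2.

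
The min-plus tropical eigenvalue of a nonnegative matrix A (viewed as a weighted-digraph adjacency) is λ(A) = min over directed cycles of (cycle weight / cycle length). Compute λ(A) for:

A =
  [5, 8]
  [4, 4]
λ(A) = 4

Enumerate directed cycles and compute their means (weight / length). Sample:
  cycle 0 → 0: weight = 5, length = 1, mean = 5/1 ≈ 5.000
  cycle 1 → 1: weight = 4, length = 1, mean = 4/1 ≈ 4.000
  cycle 0 → 1 → 0: weight = 12, length = 2, mean = 12/2 ≈ 6.000
  cycle 1 → 0 → 1: weight = 12, length = 2, mean = 12/2 ≈ 6.000
Minimum mean = 4.000, attained e.g. along the cycle 1 → 1 with weight 4 and length 1. So λ(A) = 4/1 = 4.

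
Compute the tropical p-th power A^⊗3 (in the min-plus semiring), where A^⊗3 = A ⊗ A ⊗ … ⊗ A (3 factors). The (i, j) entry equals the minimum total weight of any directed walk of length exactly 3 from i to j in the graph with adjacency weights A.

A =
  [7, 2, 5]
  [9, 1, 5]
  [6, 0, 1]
A^⊗3 =
  [12, 4, 7]
  [11, 3, 7]
  [8, 2, 3]

Each entry (A^⊗3)_ij equals the minimum over all length-3 walks i = v_0 → v_1 → … → v_3 = j of Σ_t A[v_t][v_{t+1}]. For example, for (i, j) = (0, 2) we minimise over 9 possible intermediate vertex sequences; the minimum is 7, attained along the walk 0 → 2 → 2 → 2.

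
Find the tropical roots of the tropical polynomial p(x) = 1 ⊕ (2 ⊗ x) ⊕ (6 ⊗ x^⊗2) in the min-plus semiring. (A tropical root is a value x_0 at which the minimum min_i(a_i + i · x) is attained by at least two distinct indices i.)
Roots: {-4, -1}

Each tropical root is a break point of the lower envelope of the lines y = a_i + i · x (there are 3 lines, with slopes 0, 1, ..., 2). Only the lines that attain the minimum somewhere contribute to roots; other lines are dominated. Here the surviving (envelope) indices are i = 2, i = 1, i = 0.
Intersections between consecutive envelope lines give the roots: for adjacent envelope indices i < j the intersection is x = (a_i − a_j) / (j − i). Reading off the sorted break points: {-4, -1}.
Verification: at each break x_0, at least two indices attain the minimum of min_i(a_i + i · x_0).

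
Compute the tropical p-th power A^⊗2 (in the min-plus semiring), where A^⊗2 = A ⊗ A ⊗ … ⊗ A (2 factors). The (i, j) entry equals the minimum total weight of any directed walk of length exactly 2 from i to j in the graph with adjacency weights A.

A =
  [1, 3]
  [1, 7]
A^⊗2 =
  [2, 4]
  [2, 4]

Each entry (A^⊗2)_ij equals the minimum over all length-2 walks i = v_0 → v_1 → … → v_2 = j of Σ_t A[v_t][v_{t+1}]. For example, for (i, j) = (0, 1) we minimise over 2 possible intermediate vertex sequences; the minimum is 4, attained along the walk 0 → 0 → 1.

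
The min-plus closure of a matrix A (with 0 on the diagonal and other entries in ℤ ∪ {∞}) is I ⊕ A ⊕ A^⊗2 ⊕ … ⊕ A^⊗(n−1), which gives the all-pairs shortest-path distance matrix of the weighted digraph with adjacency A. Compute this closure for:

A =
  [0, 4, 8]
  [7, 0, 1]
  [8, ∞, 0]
Closure =
  [0, 4, 5]
  [7, 0, 1]
  [8, 12, 0]

This is the Floyd-Warshall all-pairs shortest-path computation. For each intermediate vertex k = 0, 1, …, 2, update dist[i][j] ← min(dist[i][j], dist[i][k] + dist[k][j]). The final matrix gives, for each (i, j), the minimum total weight of any directed path from i to j (possibly empty when i = j).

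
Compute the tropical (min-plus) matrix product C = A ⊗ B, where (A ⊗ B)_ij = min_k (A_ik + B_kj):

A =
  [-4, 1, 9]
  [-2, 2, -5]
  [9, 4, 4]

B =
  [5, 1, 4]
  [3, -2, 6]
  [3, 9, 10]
A ⊗ B =
  [1, -3, 0]
  [-2, -1, 2]
  [7, 2, 10]

Apply the min-plus product entry-by-entry:
  C[0][0] = min over k of (A[0][0] + B[0][0] = -4 + 5 = 1, A[0][1] + B[1][0] = 1 + 3 = 4, A[0][2] + B[2][0] = 9 + 3 = 12) = 1 (attained at k = 0)
  C[0][1] = min over k of (A[0][0] + B[0][1] = -4 + 1 = -3, A[0][1] + B[1][1] = 1 + -2 = -1, A[0][2] + B[2][1] = 9 + 9 = 18) = -3 (attained at k = 0)
  C[0][2] = min over k of (A[0][0] + B[0][2] = -4 + 4 = 0, A[0][1] + B[1][2] = 1 + 6 = 7, A[0][2] + B[2][2] = 9 + 10 = 19) = 0 (attained at k = 0)
  C[1][0] = min over k of (A[1][0] + B[0][0] = -2 + 5 = 3, A[1][1] + B[1][0] = 2 + 3 = 5, A[1][2] + B[2][0] = -5 + 3 = -2) = -2 (attained at k = 2)
  C[1][1] = min over k of (A[1][0] + B[0][1] = -2 + 1 = -1, A[1][1] + B[1][1] = 2 + -2 = 0, A[1][2] + B[2][1] = -5 + 9 = 4) = -1 (attained at k = 0)
  C[1][2] = min over k of (A[1][0] + B[0][2] = -2 + 4 = 2, A[1][1] + B[1][2] = 2 + 6 = 8, A[1][2] + B[2][2] = -5 + 10 = 5) = 2 (attained at k = 0)
  C[2][0] = min over k of (A[2][0] + B[0][0] = 9 + 5 = 14, A[2][1] + B[1][0] = 4 + 3 = 7, A[2][2] + B[2][0] = 4 + 3 = 7) = 7 (attained at k = 1)
  C[2][1] = min over k of (A[2][0] + B[0][1] = 9 + 1 = 10, A[2][1] + B[1][1] = 4 + -2 = 2, A[2][2] + B[2][1] = 4 + 9 = 13) = 2 (attained at k = 1)
  C[2][2] = min over k of (A[2][0] + B[0][2] = 9 + 4 = 13, A[2][1] + B[1][2] = 4 + 6 = 10, A[2][2] + B[2][2] = 4 + 10 = 14) = 10 (attained at k = 1)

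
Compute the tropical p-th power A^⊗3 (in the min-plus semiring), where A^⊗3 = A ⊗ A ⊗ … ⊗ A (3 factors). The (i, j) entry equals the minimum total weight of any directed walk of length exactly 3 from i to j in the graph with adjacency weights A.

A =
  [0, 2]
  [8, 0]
A^⊗3 =
  [0, 2]
  [8, 0]

Each entry (A^⊗3)_ij equals the minimum over all length-3 walks i = v_0 → v_1 → … → v_3 = j of Σ_t A[v_t][v_{t+1}]. For example, for (i, j) = (0, 1) we minimise over 4 possible intermediate vertex sequences; the minimum is 2, attained along the walk 0 → 0 → 0 → 1.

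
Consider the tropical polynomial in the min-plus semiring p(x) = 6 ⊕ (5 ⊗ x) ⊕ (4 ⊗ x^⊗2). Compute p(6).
p(6) = 6

A tropical monomial a ⊗ x^⊗i evaluates to a + i · x. Evaluating each term at x = 6:
  Term 0 contributes 6 + 0 · 6 = 6
  Term 1 contributes 5 + 1 · 6 = 11
  Term 2 contributes 4 + 2 · 6 = 16
p(6) = ⊕ of these = min[6, 11, 16] = 6.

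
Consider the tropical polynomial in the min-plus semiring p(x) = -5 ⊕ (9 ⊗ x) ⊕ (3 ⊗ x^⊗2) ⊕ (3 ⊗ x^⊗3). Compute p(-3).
p(-3) = -6

A tropical monomial a ⊗ x^⊗i evaluates to a + i · x. Evaluating each term at x = -3:
  Term 0 contributes -5 + 0 · -3 = -5
  Term 1 contributes 9 + 1 · -3 = 6
  Term 2 contributes 3 + 2 · -3 = -3
  Term 3 contributes 3 + 3 · -3 = -6
p(-3) = ⊕ of these = min[-5, 6, -3, -6] = -6.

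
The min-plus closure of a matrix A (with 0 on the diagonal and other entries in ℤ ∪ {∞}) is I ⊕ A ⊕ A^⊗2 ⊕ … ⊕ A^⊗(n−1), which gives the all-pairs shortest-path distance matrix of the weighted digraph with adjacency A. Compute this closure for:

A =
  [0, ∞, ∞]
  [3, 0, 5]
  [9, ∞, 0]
Closure =
  [0, ∞, ∞]
  [3, 0, 5]
  [9, ∞, 0]

This is the Floyd-Warshall all-pairs shortest-path computation. For each intermediate vertex k = 0, 1, …, 2, update dist[i][j] ← min(dist[i][j], dist[i][k] + dist[k][j]). The final matrix gives, for each (i, j), the minimum total weight of any directed path from i to j (possibly empty when i = j).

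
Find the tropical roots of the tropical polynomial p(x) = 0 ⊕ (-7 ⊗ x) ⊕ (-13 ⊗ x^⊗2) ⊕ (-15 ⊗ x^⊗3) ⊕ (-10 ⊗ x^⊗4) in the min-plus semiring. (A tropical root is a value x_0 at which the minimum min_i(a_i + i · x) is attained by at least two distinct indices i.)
Roots: {-5, 2, 6, 7}

Each tropical root is a break point of the lower envelope of the lines y = a_i + i · x (there are 5 lines, with slopes 0, 1, ..., 4). Only the lines that attain the minimum somewhere contribute to roots; other lines are dominated. Here the surviving (envelope) indices are i = 4, i = 3, i = 2, i = 1, i = 0.
Intersections between consecutive envelope lines give the roots: for adjacent envelope indices i < j the intersection is x = (a_i − a_j) / (j − i). Reading off the sorted break points: {-5, 2, 6, 7}.
Verification: at each break x_0, at least two indices attain the minimum of min_i(a_i + i · x_0).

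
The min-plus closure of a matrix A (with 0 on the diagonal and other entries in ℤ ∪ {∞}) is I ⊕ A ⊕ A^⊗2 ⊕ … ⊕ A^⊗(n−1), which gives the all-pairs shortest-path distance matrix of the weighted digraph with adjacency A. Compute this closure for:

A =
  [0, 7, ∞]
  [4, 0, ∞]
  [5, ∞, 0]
Closure =
  [0, 7, ∞]
  [4, 0, ∞]
  [5, 12, 0]

This is the Floyd-Warshall all-pairs shortest-path computation. For each intermediate vertex k = 0, 1, …, 2, update dist[i][j] ← min(dist[i][j], dist[i][k] + dist[k][j]). The final matrix gives, for each (i, j), the minimum total weight of any directed path from i to j (possibly empty when i = j).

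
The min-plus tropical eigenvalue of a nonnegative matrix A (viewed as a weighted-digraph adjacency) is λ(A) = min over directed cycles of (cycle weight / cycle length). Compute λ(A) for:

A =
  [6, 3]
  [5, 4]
λ(A) = 4

Enumerate directed cycles and compute their means (weight / length). Sample:
  cycle 0 → 0: weight = 6, length = 1, mean = 6/1 ≈ 6.000
  cycle 1 → 1: weight = 4, length = 1, mean = 4/1 ≈ 4.000
  cycle 0 → 1 → 0: weight = 8, length = 2, mean = 8/2 ≈ 4.000
  cycle 1 → 0 → 1: weight = 8, length = 2, mean = 8/2 ≈ 4.000
Minimum mean = 4.000, attained e.g. along the cycle 1 → 1 with weight 4 and length 1. So λ(A) = 4/1 = 4.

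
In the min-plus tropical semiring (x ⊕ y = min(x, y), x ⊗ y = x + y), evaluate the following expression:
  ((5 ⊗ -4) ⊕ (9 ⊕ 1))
((5 ⊗ -4) ⊕ (9 ⊕ 1)) = 1

Expand innermost to outermost. Recall ⊕ takes the minimum of its arguments and ⊗ takes their sum. Working out the expression ((5 ⊗ -4) ⊕ (9 ⊕ 1)) gives 1.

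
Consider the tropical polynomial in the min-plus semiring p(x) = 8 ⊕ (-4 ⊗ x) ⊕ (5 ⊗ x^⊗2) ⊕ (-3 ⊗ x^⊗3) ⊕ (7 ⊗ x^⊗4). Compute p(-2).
p(-2) = -9

A tropical monomial a ⊗ x^⊗i evaluates to a + i · x. Evaluating each term at x = -2:
  Term 0 contributes 8 + 0 · -2 = 8
  Term 1 contributes -4 + 1 · -2 = -6
  Term 2 contributes 5 + 2 · -2 = 1
  Term 3 contributes -3 + 3 · -2 = -9
  Term 4 contributes 7 + 4 · -2 = -1
p(-2) = ⊕ of these = min[8, -6, 1, -9, -1] = -9.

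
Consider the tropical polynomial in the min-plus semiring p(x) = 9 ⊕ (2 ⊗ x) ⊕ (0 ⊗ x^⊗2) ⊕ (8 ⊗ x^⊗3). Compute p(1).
p(1) = 2

A tropical monomial a ⊗ x^⊗i evaluates to a + i · x. Evaluating each term at x = 1:
  Term 0 contributes 9 + 0 · 1 = 9
  Term 1 contributes 2 + 1 · 1 = 3
  Term 2 contributes 0 + 2 · 1 = 2
  Term 3 contributes 8 + 3 · 1 = 11
p(1) = ⊕ of these = min[9, 3, 2, 11] = 2.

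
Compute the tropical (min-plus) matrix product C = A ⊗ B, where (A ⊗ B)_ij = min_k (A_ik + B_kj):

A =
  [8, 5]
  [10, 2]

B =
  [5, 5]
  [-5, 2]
A ⊗ B =
  [0, 7]
  [-3, 4]

Apply the min-plus product entry-by-entry:
  C[0][0] = min over k of (A[0][0] + B[0][0] = 8 + 5 = 13, A[0][1] + B[1][0] = 5 + -5 = 0) = 0 (attained at k = 1)
  C[0][1] = min over k of (A[0][0] + B[0][1] = 8 + 5 = 13, A[0][1] + B[1][1] = 5 + 2 = 7) = 7 (attained at k = 1)
  C[1][0] = min over k of (A[1][0] + B[0][0] = 10 + 5 = 15, A[1][1] + B[1][0] = 2 + -5 = -3) = -3 (attained at k = 1)
  C[1][1] = min over k of (A[1][0] + B[0][1] = 10 + 5 = 15, A[1][1] + B[1][1] = 2 + 2 = 4) = 4 (attained at k = 1)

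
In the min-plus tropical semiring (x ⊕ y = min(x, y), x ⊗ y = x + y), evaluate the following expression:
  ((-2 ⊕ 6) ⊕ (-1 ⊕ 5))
((-2 ⊕ 6) ⊕ (-1 ⊕ 5)) = -2

Expand innermost to outermost. Recall ⊕ takes the minimum of its arguments and ⊗ takes their sum. Working out the expression ((-2 ⊕ 6) ⊕ (-1 ⊕ 5)) gives -2.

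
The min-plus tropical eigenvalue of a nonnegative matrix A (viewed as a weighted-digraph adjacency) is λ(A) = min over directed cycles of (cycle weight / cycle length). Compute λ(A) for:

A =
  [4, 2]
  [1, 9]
λ(A) = 3/2

Enumerate directed cycles and compute their means (weight / length). Sample:
  cycle 0 → 0: weight = 4, length = 1, mean = 4/1 ≈ 4.000
  cycle 1 → 1: weight = 9, length = 1, mean = 9/1 ≈ 9.000
  cycle 0 → 1 → 0: weight = 3, length = 2, mean = 3/2 ≈ 1.500
  cycle 1 → 0 → 1: weight = 3, length = 2, mean = 3/2 ≈ 1.500
Minimum mean = 1.500, attained e.g. along the cycle 0 → 1 → 0 with weight 3 and length 2. So λ(A) = 3/2 = 3/2.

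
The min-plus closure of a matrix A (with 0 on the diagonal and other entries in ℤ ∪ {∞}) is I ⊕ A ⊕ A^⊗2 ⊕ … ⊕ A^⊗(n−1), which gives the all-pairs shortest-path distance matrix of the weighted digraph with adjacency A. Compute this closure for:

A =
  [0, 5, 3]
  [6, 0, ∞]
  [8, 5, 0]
Closure =
  [0, 5, 3]
  [6, 0, 9]
  [8, 5, 0]

This is the Floyd-Warshall all-pairs shortest-path computation. For each intermediate vertex k = 0, 1, …, 2, update dist[i][j] ← min(dist[i][j], dist[i][k] + dist[k][j]). The final matrix gives, for each (i, j), the minimum total weight of any directed path from i to j (possibly empty when i = j).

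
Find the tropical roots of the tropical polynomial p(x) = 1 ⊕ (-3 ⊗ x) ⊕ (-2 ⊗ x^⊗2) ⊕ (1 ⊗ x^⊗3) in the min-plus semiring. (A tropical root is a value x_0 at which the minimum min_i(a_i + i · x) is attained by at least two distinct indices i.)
Roots: {-3, -1, 4}

Each tropical root is a break point of the lower envelope of the lines y = a_i + i · x (there are 4 lines, with slopes 0, 1, ..., 3). Only the lines that attain the minimum somewhere contribute to roots; other lines are dominated. Here the surviving (envelope) indices are i = 3, i = 2, i = 1, i = 0.
Intersections between consecutive envelope lines give the roots: for adjacent envelope indices i < j the intersection is x = (a_i − a_j) / (j − i). Reading off the sorted break points: {-3, -1, 4}.
Verification: at each break x_0, at least two indices attain the minimum of min_i(a_i + i · x_0).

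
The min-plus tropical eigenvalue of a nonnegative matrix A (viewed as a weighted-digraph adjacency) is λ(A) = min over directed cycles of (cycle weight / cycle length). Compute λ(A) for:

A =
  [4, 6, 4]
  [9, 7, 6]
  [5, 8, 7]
λ(A) = 4

Enumerate directed cycles and compute their means (weight / length). Sample:
  cycle 0 → 0: weight = 4, length = 1, mean = 4/1 ≈ 4.000
  cycle 1 → 1: weight = 7, length = 1, mean = 7/1 ≈ 7.000
  cycle 2 → 2: weight = 7, length = 1, mean = 7/1 ≈ 7.000
  cycle 0 → 1 → 0: weight = 15, length = 2, mean = 15/2 ≈ 7.500
  cycle 0 → 2 → 0: weight = 9, length = 2, mean = 9/2 ≈ 4.500
  cycle 1 → 0 → 1: weight = 15, length = 2, mean = 15/2 ≈ 7.500
Minimum mean = 4.000, attained e.g. along the cycle 0 → 0 with weight 4 and length 1. So λ(A) = 4/1 = 4.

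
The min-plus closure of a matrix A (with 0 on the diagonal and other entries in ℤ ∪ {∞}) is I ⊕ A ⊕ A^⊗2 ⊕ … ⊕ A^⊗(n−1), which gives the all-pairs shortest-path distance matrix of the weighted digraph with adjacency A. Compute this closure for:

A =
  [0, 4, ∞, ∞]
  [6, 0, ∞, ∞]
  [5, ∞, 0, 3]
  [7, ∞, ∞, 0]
Closure =
  [0, 4, ∞, ∞]
  [6, 0, ∞, ∞]
  [5, 9, 0, 3]
  [7, 11, ∞, 0]

This is the Floyd-Warshall all-pairs shortest-path computation. For each intermediate vertex k = 0, 1, …, 3, update dist[i][j] ← min(dist[i][j], dist[i][k] + dist[k][j]). The final matrix gives, for each (i, j), the minimum total weight of any directed path from i to j (possibly empty when i = j).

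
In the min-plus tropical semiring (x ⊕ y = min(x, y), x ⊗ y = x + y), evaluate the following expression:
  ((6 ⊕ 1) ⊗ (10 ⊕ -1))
((6 ⊕ 1) ⊗ (10 ⊕ -1)) = 0

Expand innermost to outermost. Recall ⊕ takes the minimum of its arguments and ⊗ takes their sum. Working out the expression ((6 ⊕ 1) ⊗ (10 ⊕ -1)) gives 0.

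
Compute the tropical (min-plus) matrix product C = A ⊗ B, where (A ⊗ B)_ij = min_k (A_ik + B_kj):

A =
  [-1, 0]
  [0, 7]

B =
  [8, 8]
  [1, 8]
A ⊗ B =
  [1, 7]
  [8, 8]

Apply the min-plus product entry-by-entry:
  C[0][0] = min over k of (A[0][0] + B[0][0] = -1 + 8 = 7, A[0][1] + B[1][0] = 0 + 1 = 1) = 1 (attained at k = 1)
  C[0][1] = min over k of (A[0][0] + B[0][1] = -1 + 8 = 7, A[0][1] + B[1][1] = 0 + 8 = 8) = 7 (attained at k = 0)
  C[1][0] = min over k of (A[1][0] + B[0][0] = 0 + 8 = 8, A[1][1] + B[1][0] = 7 + 1 = 8) = 8 (attained at k = 0)
  C[1][1] = min over k of (A[1][0] + B[0][1] = 0 + 8 = 8, A[1][1] + B[1][1] = 7 + 8 = 15) = 8 (attained at k = 0)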